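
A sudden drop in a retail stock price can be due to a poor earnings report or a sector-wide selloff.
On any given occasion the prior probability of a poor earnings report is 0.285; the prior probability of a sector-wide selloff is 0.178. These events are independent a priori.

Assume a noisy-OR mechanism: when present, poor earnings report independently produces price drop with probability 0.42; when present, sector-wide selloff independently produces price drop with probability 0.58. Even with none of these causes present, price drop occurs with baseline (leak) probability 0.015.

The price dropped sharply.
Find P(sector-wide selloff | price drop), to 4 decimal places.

P(sector-wide selloff | price drop) ≈ 0.5088

Under noisy-OR, P(price drop | causes) = 1 − (1−0.015)·∏(1−qᵢ) over the active causes.
Sum P(price drop|·) weighted by the priors over the 4 (poor earnings report, sector-wide selloff) configurations:
  P(price drop) = 0.015·0.715·0.822 + 0.5863·0.715·0.178 + 0.4287·0.285·0.822 + 0.760054·0.285·0.178
        = 0.008816 + 0.074618 + 0.100432 + 0.038558 = 0.222424
Keeping only the sector-wide selloff-present terms gives 0.113176, so
  P(sector-wide selloff | price drop) = 0.113176 / 0.222424 ≈ 0.5088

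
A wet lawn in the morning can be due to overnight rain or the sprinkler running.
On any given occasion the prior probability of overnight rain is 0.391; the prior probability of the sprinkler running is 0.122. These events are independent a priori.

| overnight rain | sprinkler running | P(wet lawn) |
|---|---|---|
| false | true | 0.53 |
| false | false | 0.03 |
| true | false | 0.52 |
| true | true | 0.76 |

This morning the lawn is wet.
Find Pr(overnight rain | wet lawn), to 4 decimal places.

Weight on overnight rain=true, given the evidence: 0.178515 + 0.036254 = 0.214769
Normalizer over all consistent configurations: 0.03·0.609·0.878 + 0.53·0.609·0.122 + 0.52·0.391·0.878 + 0.76·0.391·0.122 = 0.270188
P(overnight rain | wet lawn) = 0.214769/0.270188 ≈ 0.7949

Pr(overnight rain | wet lawn) ≈ 0.7949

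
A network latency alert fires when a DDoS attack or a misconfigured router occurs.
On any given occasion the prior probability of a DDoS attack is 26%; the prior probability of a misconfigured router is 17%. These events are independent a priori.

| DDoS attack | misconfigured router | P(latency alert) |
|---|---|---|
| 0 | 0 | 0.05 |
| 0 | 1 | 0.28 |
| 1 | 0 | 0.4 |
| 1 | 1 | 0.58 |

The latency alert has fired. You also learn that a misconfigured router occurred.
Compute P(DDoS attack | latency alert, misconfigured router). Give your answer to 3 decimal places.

P(DDoS attack | latency alert, misconfigured router) ≈ 0.421

Weight on DDoS attack=true, given the evidence: 0.58×0.26 = 0.150800
Normalizer over all consistent configurations: 0.28×0.74 + 0.58×0.26 = 0.358000
Posterior = 0.150800 / 0.358000 ≈ 0.421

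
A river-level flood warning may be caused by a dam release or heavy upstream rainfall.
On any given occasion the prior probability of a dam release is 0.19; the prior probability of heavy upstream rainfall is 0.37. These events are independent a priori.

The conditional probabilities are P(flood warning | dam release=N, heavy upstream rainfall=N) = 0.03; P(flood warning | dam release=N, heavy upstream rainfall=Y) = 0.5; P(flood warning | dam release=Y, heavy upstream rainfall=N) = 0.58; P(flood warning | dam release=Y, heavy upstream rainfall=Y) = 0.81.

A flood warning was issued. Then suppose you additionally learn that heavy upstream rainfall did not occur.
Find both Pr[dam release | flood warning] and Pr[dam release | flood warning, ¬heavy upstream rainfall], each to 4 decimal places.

Sum P(flood warning|·) weighted by the priors over the 4 (dam release, heavy upstream rainfall) configurations:
  P(flood warning) = 0.03×0.81×0.63 + 0.5×0.81×0.37 + 0.58×0.19×0.63 + 0.81×0.19×0.37
        = 0.015309 + 0.149850 + 0.069426 + 0.056943 = 0.291528
Configurations with dam release contribute 0.126369, so
  P(dam release | flood warning) = 0.126369 / 0.291528 ≈ 0.4335

With the extra evidence:
P(flood warning | ¬heavy upstream rainfall) = 0.03×0.81 + 0.58×0.19 = 0.024300 + 0.110200 = 0.134500
The dam release-present share is 0.58×0.19 = 0.110200.
So P(dam release | flood warning, ¬heavy upstream rainfall) = 0.110200/0.134500 ≈ 0.8193.

Pr[dam release | flood warning] ≈ 0.4335; Pr[dam release | flood warning, ¬heavy upstream rainfall] ≈ 0.8193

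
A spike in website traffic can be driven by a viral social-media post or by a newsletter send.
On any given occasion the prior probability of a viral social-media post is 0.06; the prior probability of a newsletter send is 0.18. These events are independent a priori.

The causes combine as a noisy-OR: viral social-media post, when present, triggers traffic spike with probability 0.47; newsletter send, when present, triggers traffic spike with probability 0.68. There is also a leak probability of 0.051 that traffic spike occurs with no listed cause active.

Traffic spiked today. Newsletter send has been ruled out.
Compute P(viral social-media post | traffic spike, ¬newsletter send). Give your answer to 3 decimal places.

Under noisy-OR, P(traffic spike | causes) = 1 − (1−0.051)·∏(1−qᵢ) over the active causes.
For the numerator, keep only viral social-media post=true terms: 0.49703×0.06 = 0.029822
The normalizing constant is 0.051×0.94 + 0.49703×0.06 = 0.077762
P(viral social-media post | traffic spike, ¬newsletter send) = 0.029822/0.077762 ≈ 0.384

P(viral social-media post | traffic spike, ¬newsletter send) ≈ 0.384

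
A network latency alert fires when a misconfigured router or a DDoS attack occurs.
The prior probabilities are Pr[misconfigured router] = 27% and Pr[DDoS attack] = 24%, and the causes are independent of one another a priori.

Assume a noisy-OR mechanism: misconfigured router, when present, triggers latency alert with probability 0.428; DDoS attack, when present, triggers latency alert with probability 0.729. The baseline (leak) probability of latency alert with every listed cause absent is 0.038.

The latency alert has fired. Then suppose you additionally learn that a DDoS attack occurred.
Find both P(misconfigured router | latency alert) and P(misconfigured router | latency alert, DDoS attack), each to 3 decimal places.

P(misconfigured router | latency alert) ≈ 0.495; P(misconfigured router | latency alert, DDoS attack) ≈ 0.299

Under noisy-OR, P(latency alert | causes) = 1 − (1−0.038)·∏(1−qᵢ) over the active causes.
P(latency alert) = 0.038·0.73·0.76 + 0.739298·0.73·0.24 + 0.449736·0.27·0.76 + 0.850878·0.27·0.24 = 0.021082 + 0.129525 + 0.092286 + 0.055137 = 0.298030
Restricting to configurations with misconfigured router present: 0.092286 + 0.055137 = 0.147423.
Hence the posterior is 0.147423/0.298030 ≈ 0.495.

Now also conditioning on DDoS attack=true:
Weight on misconfigured router=true, given the evidence: 0.850878×0.27 = 0.229737
Denominator P(latency alert | DDoS attack): 0.739298×0.73 + 0.850878×0.27 = 0.769425
P(misconfigured router | latency alert, DDoS attack) = 0.229737/0.769425 ≈ 0.299
— DDoS attack explains away the evidence for misconfigured router.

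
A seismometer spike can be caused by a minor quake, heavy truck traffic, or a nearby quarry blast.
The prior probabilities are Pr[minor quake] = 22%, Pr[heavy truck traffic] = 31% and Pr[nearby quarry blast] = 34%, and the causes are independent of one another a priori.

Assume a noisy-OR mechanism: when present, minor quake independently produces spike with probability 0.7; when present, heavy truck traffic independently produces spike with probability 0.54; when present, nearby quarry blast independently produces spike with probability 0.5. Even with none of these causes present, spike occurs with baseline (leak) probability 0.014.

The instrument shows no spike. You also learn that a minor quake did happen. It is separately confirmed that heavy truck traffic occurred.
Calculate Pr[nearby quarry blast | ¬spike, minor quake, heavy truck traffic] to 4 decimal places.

Pr[nearby quarry blast | ¬spike, minor quake, heavy truck traffic] ≈ 0.2048

Under noisy-OR, P(spike | causes) = 1 − (1−0.014)·∏(1−qᵢ) over the active causes.
Numerator (weight on configurations with nearby quarry blast): 0.068034×0.34 = 0.023132
The normalizing constant is 0.136068×0.66 + 0.068034×0.34 = 0.112937
P(nearby quarry blast | ¬spike, minor quake, heavy truck traffic) = 0.023132/0.112937 ≈ 0.2048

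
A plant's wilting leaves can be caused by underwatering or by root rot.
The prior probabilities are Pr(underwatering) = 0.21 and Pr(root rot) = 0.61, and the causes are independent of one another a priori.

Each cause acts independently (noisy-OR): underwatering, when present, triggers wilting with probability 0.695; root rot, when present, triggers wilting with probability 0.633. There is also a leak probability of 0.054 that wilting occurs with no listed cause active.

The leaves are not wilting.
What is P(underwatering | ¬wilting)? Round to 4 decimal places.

Under noisy-OR, P(wilting | causes) = 1 − (1−0.054)·∏(1−qᵢ) over the active causes.
P(¬wilting) = 0.946×0.79×0.39 + 0.347182×0.79×0.61 + 0.28853×0.21×0.39 + 0.105891×0.21×0.61 = 0.291463 + 0.167307 + 0.023631 + 0.013565 = 0.495966
The underwatering-present share is 0.023631 + 0.013565 = 0.037196.
Hence the posterior is 0.037196/0.495966 ≈ 0.0750.

P(underwatering | ¬wilting) ≈ 0.0750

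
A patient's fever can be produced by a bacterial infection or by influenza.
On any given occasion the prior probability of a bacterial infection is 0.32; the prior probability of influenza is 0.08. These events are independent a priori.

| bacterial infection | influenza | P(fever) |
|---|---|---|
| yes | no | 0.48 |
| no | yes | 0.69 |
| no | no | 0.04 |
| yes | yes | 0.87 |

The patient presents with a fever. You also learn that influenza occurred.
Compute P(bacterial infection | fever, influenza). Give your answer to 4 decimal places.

P(bacterial infection | fever, influenza) ≈ 0.3724

Sum P(fever|·) weighted by the priors over both values of bacterial infection:
  P(fever | influenza) = 0.69×0.68 + 0.87×0.32
        = 0.469200 + 0.278400 = 0.747600
The terms with bacterial infection present sum to 0.278400, so
  P(bacterial infection | fever, influenza) = 0.278400 / 0.747600 ≈ 0.3724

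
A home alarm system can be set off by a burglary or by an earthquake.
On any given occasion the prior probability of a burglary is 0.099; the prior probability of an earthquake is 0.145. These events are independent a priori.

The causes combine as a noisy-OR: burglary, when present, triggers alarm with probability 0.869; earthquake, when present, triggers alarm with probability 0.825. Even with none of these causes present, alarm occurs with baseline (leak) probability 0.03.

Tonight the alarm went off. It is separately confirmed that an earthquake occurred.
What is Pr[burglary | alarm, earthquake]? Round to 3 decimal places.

Under noisy-OR, P(alarm | causes) = 1 − (1−0.03)·∏(1−qᵢ) over the active causes.
Weight on burglary=true, given the evidence: 0.977763·0.099 = 0.096799
Normalizer over all consistent configurations: 0.83025·0.901 + 0.977763·0.099 = 0.844854
Posterior = 0.096799 / 0.844854 ≈ 0.115

Pr[burglary | alarm, earthquake] ≈ 0.115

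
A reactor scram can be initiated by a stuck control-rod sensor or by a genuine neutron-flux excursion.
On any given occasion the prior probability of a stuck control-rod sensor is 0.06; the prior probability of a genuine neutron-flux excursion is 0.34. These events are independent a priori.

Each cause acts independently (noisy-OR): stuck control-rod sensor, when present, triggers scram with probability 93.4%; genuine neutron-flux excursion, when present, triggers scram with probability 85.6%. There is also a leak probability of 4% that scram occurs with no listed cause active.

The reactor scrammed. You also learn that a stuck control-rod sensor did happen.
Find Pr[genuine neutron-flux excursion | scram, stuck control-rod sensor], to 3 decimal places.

Under noisy-OR, P(scram | causes) = 1 − (1−0.04)·∏(1−qᵢ) over the active causes.
For the numerator, keep only genuine neutron-flux excursion=true terms: 0.990876×0.34 = 0.336898
The normalizing constant is 0.93664×0.66 + 0.990876×0.34 = 0.955080
P(genuine neutron-flux excursion | scram, stuck control-rod sensor) = 0.336898/0.955080 ≈ 0.353

Pr[genuine neutron-flux excursion | scram, stuck control-rod sensor] ≈ 0.353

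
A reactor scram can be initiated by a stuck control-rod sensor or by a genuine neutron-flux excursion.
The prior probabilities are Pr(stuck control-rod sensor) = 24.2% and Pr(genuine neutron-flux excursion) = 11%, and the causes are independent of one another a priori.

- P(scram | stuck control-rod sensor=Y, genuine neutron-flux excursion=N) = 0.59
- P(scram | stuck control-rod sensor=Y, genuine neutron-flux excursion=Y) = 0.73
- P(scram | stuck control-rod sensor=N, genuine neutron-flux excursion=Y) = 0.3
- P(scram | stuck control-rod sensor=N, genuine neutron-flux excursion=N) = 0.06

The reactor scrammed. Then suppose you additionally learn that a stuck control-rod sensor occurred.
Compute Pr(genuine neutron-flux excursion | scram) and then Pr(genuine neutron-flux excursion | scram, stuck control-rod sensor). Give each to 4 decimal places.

Pr(genuine neutron-flux excursion | scram) ≈ 0.2097; Pr(genuine neutron-flux excursion | scram, stuck control-rod sensor) ≈ 0.1326

P(scram) = 0.06·0.758·0.89 + 0.3·0.758·0.11 + 0.59·0.242·0.89 + 0.73·0.242·0.11 = 0.040477 + 0.025014 + 0.127074 + 0.019433 = 0.211998
Of this, 0.044447 comes from 0.025014 + 0.019433 (the genuine neutron-flux excursion=true cases).
Hence the posterior is 0.044447/0.211998 ≈ 0.2097.

With the extra evidence:
Sum P(scram|·) weighted by the priors over both values of genuine neutron-flux excursion:
  P(scram | stuck control-rod sensor) = 0.59×0.89 + 0.73×0.11
        = 0.525100 + 0.080300 = 0.605400
Configurations with genuine neutron-flux excursion contribute 0.080300, so
  P(genuine neutron-flux excursion | scram, stuck control-rod sensor) = 0.080300 / 0.605400 ≈ 0.1326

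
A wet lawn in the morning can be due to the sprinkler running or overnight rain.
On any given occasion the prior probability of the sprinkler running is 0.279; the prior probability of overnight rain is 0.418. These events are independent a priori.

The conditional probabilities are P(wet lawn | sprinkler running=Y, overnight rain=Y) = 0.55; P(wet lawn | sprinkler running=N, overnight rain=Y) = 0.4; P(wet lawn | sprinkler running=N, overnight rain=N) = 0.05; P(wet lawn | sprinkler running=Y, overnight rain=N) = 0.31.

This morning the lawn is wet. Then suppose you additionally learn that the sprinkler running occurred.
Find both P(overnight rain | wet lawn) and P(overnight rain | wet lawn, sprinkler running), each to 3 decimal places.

Numerator (weight on configurations with overnight rain): 0.120551 + 0.064142 = 0.184693
The normalizing constant is 0.05*0.721*0.582 + 0.4*0.721*0.418 + 0.31*0.279*0.582 + 0.55*0.279*0.418 = 0.256011
P(overnight rain | wet lawn) = 0.184693/0.256011 ≈ 0.721

With the extra evidence:
P(wet lawn | sprinkler running) = 0.31·0.582 + 0.55·0.418 = 0.180420 + 0.229900 = 0.410320
Of this, 0.229900 comes from 0.55·0.418 (the overnight rain=true cases).
P(overnight rain | wet lawn, sprinkler running) = 0.229900 / 0.410320 ≈ 0.560

P(overnight rain | wet lawn) ≈ 0.721; P(overnight rain | wet lawn, sprinkler running) ≈ 0.560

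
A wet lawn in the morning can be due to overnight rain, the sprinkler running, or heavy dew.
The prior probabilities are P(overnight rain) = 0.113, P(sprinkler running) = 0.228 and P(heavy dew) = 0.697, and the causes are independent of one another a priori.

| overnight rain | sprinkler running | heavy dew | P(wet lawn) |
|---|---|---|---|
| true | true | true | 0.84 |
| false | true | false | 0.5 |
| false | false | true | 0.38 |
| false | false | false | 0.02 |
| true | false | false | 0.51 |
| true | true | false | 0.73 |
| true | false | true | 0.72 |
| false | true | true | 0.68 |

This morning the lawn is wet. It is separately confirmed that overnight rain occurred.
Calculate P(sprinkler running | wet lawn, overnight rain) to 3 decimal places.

P(sprinkler running | wet lawn, overnight rain) ≈ 0.266

P(wet lawn | overnight rain) = 0.51·0.772·0.303 + 0.72·0.772·0.697 + 0.73·0.228·0.303 + 0.84·0.228·0.697 = 0.119297 + 0.387420 + 0.050431 + 0.133489 = 0.690637
Restricting to configurations with sprinkler running present: 0.050431 + 0.133489 = 0.183920.
Hence the posterior is 0.183920/0.690637 ≈ 0.266.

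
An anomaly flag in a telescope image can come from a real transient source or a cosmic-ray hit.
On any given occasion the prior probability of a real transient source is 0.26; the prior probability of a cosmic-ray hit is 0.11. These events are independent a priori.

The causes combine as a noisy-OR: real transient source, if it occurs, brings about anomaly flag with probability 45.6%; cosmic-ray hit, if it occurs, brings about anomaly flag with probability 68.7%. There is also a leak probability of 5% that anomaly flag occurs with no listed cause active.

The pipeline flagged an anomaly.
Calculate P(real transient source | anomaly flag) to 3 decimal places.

P(real transient source | anomaly flag) ≈ 0.601

Under noisy-OR, P(anomaly flag | causes) = 1 − (1−0.05)·∏(1−qᵢ) over the active causes.
Enumerate the 4 (real transient source, cosmic-ray hit) configurations and weight by the priors:
  P(anomaly flag) = 0.05*0.74*0.89 + 0.70265*0.74*0.11 + 0.4832*0.26*0.89 + 0.838242*0.26*0.11
        = 0.032930 + 0.057196 + 0.111812 + 0.023974 = 0.225912
Keeping only the real transient source-present terms gives 0.135786, so
  P(real transient source | anomaly flag) = 0.135786 / 0.225912 ≈ 0.601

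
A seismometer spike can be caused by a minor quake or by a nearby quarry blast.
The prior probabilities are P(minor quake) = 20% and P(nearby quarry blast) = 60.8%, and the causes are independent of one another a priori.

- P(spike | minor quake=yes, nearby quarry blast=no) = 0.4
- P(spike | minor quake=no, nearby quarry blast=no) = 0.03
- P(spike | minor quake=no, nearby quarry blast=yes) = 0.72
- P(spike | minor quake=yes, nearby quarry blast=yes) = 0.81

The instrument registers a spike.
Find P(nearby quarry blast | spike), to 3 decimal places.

Sum P(spike|·) weighted by the priors over the 4 (minor quake, nearby quarry blast) configurations:
  P(spike) = 0.03·0.8·0.392 + 0.72·0.8·0.608 + 0.4·0.2·0.392 + 0.81·0.2·0.608
        = 0.009408 + 0.350208 + 0.031360 + 0.098496 = 0.489472
The terms with nearby quarry blast present sum to 0.448704, so
  P(nearby quarry blast | spike) = 0.448704 / 0.489472 ≈ 0.917

P(nearby quarry blast | spike) ≈ 0.917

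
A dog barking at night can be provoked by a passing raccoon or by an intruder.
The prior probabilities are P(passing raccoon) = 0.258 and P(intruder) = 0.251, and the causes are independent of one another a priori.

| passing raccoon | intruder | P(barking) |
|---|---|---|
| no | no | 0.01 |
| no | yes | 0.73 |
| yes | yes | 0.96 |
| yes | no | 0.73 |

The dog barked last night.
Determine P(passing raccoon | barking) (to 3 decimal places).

By total probability over the 4 (passing raccoon, intruder) configurations:
  P(barking) = 0.01×0.742×0.749 + 0.73×0.742×0.251 + 0.73×0.258×0.749 + 0.96×0.258×0.251
        = 0.005558 + 0.135957 + 0.141067 + 0.062168 = 0.344750
The terms with passing raccoon present sum to 0.203235, so
  P(passing raccoon | barking) = 0.203235 / 0.344750 ≈ 0.590

P(passing raccoon | barking) ≈ 0.590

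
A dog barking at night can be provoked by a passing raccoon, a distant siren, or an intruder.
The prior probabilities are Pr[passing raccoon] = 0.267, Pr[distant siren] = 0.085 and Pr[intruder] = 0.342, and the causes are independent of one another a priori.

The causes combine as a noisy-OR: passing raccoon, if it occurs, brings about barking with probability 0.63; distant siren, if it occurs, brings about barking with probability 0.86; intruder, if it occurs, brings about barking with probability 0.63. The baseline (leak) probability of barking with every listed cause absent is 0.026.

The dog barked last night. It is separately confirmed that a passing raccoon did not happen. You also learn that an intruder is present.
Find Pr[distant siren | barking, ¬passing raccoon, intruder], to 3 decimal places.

Under noisy-OR, P(barking | causes) = 1 − (1−0.026)·∏(1−qᵢ) over the active causes.
Sum P(barking|·) weighted by the priors over both values of distant siren:
  P(barking | ¬passing raccoon, intruder) = 0.63962·0.915 + 0.949547·0.085
        = 0.585252 + 0.080711 = 0.665963
Keeping only the distant siren-present terms gives 0.080711, so
  P(distant siren | barking, ¬passing raccoon, intruder) = 0.080711 / 0.665963 ≈ 0.121

Pr[distant siren | barking, ¬passing raccoon, intruder] ≈ 0.121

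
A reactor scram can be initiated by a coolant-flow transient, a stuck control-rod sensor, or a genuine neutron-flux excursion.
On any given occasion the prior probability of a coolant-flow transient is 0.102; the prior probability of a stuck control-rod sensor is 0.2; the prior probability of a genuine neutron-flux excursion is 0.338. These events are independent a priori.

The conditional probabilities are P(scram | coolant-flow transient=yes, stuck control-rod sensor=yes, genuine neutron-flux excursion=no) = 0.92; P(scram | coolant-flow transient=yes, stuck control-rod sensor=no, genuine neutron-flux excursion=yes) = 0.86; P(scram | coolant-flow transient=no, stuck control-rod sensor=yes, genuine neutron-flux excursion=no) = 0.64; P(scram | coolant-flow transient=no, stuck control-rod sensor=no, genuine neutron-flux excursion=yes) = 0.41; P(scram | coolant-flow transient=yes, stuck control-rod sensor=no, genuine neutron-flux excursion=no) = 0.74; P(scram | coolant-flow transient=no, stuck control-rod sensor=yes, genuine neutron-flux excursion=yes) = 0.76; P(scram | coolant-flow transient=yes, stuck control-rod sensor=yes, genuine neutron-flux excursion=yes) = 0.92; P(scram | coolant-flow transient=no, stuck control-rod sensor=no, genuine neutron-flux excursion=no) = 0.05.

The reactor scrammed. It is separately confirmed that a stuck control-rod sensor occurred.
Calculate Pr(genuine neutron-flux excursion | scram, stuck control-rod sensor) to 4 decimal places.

Pr(genuine neutron-flux excursion | scram, stuck control-rod sensor) ≈ 0.3722

Sum P(scram|·) weighted by the priors over the 4 (coolant-flow transient, genuine neutron-flux excursion) configurations:
  P(scram | stuck control-rod sensor) = 0.64×0.898×0.662 + 0.76×0.898×0.338 + 0.92×0.102×0.662 + 0.92×0.102×0.338
        = 0.380465 + 0.230678 + 0.062122 + 0.031718 = 0.704983
Configurations with genuine neutron-flux excursion contribute 0.262396, so
  P(genuine neutron-flux excursion | scram, stuck control-rod sensor) = 0.262396 / 0.704983 ≈ 0.3722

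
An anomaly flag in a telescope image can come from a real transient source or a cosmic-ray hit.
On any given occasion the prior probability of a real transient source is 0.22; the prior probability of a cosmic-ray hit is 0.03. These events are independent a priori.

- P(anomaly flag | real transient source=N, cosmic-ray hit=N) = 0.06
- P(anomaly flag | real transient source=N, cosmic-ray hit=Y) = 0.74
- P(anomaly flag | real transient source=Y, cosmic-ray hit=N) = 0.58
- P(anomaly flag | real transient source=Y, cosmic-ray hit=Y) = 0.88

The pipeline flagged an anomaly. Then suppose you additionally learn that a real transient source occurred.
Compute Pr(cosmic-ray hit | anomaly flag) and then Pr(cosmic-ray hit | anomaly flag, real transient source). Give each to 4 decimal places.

Pr(cosmic-ray hit | anomaly flag) ≈ 0.1203; Pr(cosmic-ray hit | anomaly flag, real transient source) ≈ 0.0448

P(anomaly flag) = 0.06*0.78*0.97 + 0.74*0.78*0.03 + 0.58*0.22*0.97 + 0.88*0.22*0.03 = 0.045396 + 0.017316 + 0.123772 + 0.005808 = 0.192292
Restricting to configurations with cosmic-ray hit present: 0.017316 + 0.005808 = 0.023124.
So P(cosmic-ray hit | anomaly flag) = 0.023124/0.192292 ≈ 0.1203.

Now condition on the additional information:
Numerator (weight on configurations with cosmic-ray hit): 0.88*0.03 = 0.026400
Denominator P(anomaly flag | real transient source): 0.58*0.97 + 0.88*0.03 = 0.589000
P(cosmic-ray hit | anomaly flag, real transient source) = 0.026400/0.589000 ≈ 0.0448
Conditioning on real transient source lowers the posterior on cosmic-ray hit: the classic explaining-away effect in a common-effect structure.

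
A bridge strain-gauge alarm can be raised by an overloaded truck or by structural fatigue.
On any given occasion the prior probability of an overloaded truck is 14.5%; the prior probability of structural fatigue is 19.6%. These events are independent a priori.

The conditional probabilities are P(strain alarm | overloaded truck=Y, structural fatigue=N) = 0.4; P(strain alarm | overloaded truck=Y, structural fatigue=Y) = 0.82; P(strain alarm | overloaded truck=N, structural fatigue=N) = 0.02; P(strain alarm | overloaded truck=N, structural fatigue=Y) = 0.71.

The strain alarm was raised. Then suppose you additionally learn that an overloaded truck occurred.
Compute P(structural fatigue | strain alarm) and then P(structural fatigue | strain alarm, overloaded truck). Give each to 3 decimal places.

P(strain alarm) = 0.02·0.855·0.804 + 0.71·0.855·0.196 + 0.4·0.145·0.804 + 0.82·0.145·0.196 = 0.013748 + 0.118982 + 0.046632 + 0.023304 = 0.202666
The structural fatigue-present share is 0.118982 + 0.023304 = 0.142286.
P(structural fatigue | strain alarm) = 0.142286 / 0.202666 ≈ 0.702

Now also conditioning on overloaded truck=true:
P(strain alarm | overloaded truck) = 0.4*0.804 + 0.82*0.196 = 0.321600 + 0.160720 = 0.482320
Of this, 0.160720 comes from 0.82*0.196 (the structural fatigue=true cases).
So P(structural fatigue | strain alarm, overloaded truck) = 0.160720/0.482320 ≈ 0.333.

P(structural fatigue | strain alarm) ≈ 0.702; P(structural fatigue | strain alarm, overloaded truck) ≈ 0.333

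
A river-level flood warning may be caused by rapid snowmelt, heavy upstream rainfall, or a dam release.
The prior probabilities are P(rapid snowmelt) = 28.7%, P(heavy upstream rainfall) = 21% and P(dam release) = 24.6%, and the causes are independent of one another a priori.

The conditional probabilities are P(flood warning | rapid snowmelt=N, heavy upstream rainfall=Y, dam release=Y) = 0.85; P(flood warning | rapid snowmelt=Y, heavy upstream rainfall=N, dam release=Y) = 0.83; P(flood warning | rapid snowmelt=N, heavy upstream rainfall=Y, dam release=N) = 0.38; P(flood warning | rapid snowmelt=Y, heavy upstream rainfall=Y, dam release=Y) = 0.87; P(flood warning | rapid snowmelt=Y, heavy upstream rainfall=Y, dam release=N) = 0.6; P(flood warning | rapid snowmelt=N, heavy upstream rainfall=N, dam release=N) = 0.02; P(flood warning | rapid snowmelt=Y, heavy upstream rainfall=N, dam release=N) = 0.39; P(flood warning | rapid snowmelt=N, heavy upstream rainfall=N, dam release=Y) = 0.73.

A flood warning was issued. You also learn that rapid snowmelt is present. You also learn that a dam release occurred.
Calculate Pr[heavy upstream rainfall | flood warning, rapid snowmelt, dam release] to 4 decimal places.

Numerator (weight on configurations with heavy upstream rainfall): 0.87×0.21 = 0.182700
Denominator P(flood warning | rapid snowmelt, dam release): 0.83×0.79 + 0.87×0.21 = 0.838400
P(heavy upstream rainfall | flood warning, rapid snowmelt, dam release) = 0.182700/0.838400 ≈ 0.2179

Pr[heavy upstream rainfall | flood warning, rapid snowmelt, dam release] ≈ 0.2179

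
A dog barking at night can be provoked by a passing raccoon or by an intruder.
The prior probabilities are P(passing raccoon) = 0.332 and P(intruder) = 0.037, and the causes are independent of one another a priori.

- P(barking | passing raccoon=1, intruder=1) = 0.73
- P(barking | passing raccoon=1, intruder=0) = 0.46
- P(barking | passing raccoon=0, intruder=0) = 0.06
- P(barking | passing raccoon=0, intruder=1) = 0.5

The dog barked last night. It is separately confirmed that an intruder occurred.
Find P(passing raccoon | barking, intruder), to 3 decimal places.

P(barking | intruder) = 0.5*0.668 + 0.73*0.332 = 0.334000 + 0.242360 = 0.576360
The passing raccoon-present share is 0.73*0.332 = 0.242360.
So P(passing raccoon | barking, intruder) = 0.242360/0.576360 ≈ 0.421.

P(passing raccoon | barking, intruder) ≈ 0.421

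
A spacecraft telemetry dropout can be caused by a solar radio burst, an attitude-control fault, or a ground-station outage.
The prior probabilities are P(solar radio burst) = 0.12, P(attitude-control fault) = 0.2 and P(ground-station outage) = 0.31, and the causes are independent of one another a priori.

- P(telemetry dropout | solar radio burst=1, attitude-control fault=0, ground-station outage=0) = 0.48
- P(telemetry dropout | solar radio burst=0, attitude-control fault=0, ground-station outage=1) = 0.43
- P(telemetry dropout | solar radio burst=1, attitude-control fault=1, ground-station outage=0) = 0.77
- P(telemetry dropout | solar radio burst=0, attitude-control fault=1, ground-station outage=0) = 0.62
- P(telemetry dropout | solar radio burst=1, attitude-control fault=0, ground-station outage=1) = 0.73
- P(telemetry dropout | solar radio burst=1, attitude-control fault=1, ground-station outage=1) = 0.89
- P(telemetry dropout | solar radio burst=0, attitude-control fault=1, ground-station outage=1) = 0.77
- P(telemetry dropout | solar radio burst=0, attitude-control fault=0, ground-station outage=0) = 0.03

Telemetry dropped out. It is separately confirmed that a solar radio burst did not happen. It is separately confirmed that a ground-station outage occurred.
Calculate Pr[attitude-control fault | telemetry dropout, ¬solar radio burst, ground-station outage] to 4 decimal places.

Pr[attitude-control fault | telemetry dropout, ¬solar radio burst, ground-station outage] ≈ 0.3092

P(telemetry dropout | ¬solar radio burst, ground-station outage) = 0.43*0.8 + 0.77*0.2 = 0.344000 + 0.154000 = 0.498000
Of this, 0.154000 comes from 0.77*0.2 (the attitude-control fault=true cases).
P(attitude-control fault | telemetry dropout, ¬solar radio burst, ground-station outage) = 0.154000 / 0.498000 ≈ 0.3092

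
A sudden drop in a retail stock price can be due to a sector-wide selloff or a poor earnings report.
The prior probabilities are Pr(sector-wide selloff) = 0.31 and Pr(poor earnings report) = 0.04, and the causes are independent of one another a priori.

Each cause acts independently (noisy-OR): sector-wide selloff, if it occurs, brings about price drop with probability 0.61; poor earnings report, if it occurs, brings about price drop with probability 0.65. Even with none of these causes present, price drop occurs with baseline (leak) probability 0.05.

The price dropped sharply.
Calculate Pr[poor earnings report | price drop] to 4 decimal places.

Pr[poor earnings report | price drop] ≈ 0.1170

Under noisy-OR, P(price drop | causes) = 1 − (1−0.05)·∏(1−qᵢ) over the active causes.
By total probability over the 4 (sector-wide selloff, poor earnings report) configurations:
  P(price drop) = 0.05·0.69·0.96 + 0.6675·0.69·0.04 + 0.6295·0.31·0.96 + 0.870325·0.31·0.04
        = 0.033120 + 0.018423 + 0.187339 + 0.010792 = 0.249674
The terms with poor earnings report present sum to 0.029215, so
  P(poor earnings report | price drop) = 0.029215 / 0.249674 ≈ 0.1170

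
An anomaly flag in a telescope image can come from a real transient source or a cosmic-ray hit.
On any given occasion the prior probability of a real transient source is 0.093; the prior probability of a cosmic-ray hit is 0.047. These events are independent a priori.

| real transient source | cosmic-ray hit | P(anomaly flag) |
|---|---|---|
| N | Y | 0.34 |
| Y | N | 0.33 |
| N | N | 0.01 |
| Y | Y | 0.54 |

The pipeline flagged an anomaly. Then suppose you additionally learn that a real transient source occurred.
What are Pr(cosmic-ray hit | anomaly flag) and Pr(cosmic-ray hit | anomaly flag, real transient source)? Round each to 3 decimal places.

Pr(cosmic-ray hit | anomaly flag) ≈ 0.308; Pr(cosmic-ray hit | anomaly flag, real transient source) ≈ 0.075

Numerator (weight on configurations with cosmic-ray hit): 0.014494 + 0.002360 = 0.016854
Normalizer over all consistent configurations: 0.01·0.907·0.953 + 0.34·0.907·0.047 + 0.33·0.093·0.953 + 0.54·0.093·0.047 = 0.054746
P(cosmic-ray hit | anomaly flag) = 0.016854/0.054746 ≈ 0.308

With the extra evidence:
For the numerator, keep only cosmic-ray hit=true terms: 0.54×0.047 = 0.025380
Denominator P(anomaly flag | real transient source): 0.33×0.953 + 0.54×0.047 = 0.339870
P(cosmic-ray hit | anomaly flag, real transient source) = 0.025380/0.339870 ≈ 0.075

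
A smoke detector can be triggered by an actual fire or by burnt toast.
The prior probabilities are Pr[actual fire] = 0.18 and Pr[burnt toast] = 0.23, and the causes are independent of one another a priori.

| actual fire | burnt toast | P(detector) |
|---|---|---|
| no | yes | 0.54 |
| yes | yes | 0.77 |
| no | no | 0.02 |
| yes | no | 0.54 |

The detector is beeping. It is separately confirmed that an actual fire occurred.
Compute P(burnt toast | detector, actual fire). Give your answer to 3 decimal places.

P(detector | actual fire) = 0.54·0.77 + 0.77·0.23 = 0.415800 + 0.177100 = 0.592900
Restricting to configurations with burnt toast present: 0.77·0.23 = 0.177100.
P(burnt toast | detector, actual fire) = 0.177100 / 0.592900 ≈ 0.299

P(burnt toast | detector, actual fire) ≈ 0.299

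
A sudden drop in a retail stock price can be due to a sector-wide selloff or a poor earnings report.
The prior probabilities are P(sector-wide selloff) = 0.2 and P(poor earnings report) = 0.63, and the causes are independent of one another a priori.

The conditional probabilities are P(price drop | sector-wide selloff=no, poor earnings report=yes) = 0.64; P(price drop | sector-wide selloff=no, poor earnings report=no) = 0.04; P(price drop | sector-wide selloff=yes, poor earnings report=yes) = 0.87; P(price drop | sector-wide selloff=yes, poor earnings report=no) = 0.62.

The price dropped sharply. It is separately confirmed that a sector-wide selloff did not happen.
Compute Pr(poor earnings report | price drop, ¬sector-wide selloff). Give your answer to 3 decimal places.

Pr(poor earnings report | price drop, ¬sector-wide selloff) ≈ 0.965

Weight on poor earnings report=true, given the evidence: 0.64·0.63 = 0.403200
Normalizer over all consistent configurations: 0.04·0.37 + 0.64·0.63 = 0.418000
Posterior = 0.403200 / 0.418000 ≈ 0.965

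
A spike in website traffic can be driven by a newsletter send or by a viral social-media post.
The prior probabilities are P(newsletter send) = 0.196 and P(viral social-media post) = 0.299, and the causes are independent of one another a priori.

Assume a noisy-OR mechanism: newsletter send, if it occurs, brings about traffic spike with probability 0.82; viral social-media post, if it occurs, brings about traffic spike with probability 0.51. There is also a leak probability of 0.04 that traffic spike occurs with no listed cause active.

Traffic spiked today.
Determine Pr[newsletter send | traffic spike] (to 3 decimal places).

Pr[newsletter send | traffic spike] ≈ 0.527

Under noisy-OR, P(traffic spike | causes) = 1 − (1−0.04)·∏(1−qᵢ) over the active causes.
P(traffic spike) = 0.04×0.804×0.701 + 0.5296×0.804×0.299 + 0.8272×0.196×0.701 + 0.915328×0.196×0.299 = 0.022544 + 0.127314 + 0.113654 + 0.053642 = 0.317154
Of this, 0.167296 comes from 0.113654 + 0.053642 (the newsletter send=true cases).
Hence the posterior is 0.167296/0.317154 ≈ 0.527.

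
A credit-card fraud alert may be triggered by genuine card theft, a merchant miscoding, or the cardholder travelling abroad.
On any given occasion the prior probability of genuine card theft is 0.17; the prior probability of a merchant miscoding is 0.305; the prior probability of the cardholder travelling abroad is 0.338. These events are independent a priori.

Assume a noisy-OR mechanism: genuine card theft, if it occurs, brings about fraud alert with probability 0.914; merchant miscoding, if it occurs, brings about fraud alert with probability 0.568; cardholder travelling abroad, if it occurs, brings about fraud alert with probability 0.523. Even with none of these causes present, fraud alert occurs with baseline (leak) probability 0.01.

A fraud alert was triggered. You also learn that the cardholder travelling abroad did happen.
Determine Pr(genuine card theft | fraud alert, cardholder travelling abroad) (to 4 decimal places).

Pr(genuine card theft | fraud alert, cardholder travelling abroad) ≈ 0.2451

Under noisy-OR, P(fraud alert | causes) = 1 − (1−0.01)·∏(1−qᵢ) over the active causes.
By total probability over the 4 (genuine card theft, merchant miscoding) configurations:
  P(fraud alert | cardholder travelling abroad) = 0.52777·0.83·0.695 + 0.795997·0.83·0.305 + 0.959388·0.17·0.695 + 0.982456·0.17·0.305
        = 0.304444 + 0.201507 + 0.113352 + 0.050940 = 0.670243
The terms with genuine card theft present sum to 0.164292, so
  P(genuine card theft | fraud alert, cardholder travelling abroad) = 0.164292 / 0.670243 ≈ 0.2451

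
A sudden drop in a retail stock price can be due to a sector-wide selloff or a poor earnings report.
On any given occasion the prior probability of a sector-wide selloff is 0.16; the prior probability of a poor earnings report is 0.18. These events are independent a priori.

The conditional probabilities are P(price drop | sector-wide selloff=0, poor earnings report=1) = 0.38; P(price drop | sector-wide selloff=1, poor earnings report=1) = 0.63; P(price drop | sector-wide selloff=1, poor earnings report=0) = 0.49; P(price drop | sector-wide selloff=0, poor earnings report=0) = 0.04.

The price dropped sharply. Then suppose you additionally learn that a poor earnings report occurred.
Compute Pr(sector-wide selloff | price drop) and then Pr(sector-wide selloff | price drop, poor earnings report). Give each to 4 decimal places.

Numerator (weight on configurations with sector-wide selloff): 0.064288 + 0.018144 = 0.082432
Denominator P(price drop): 0.04×0.84×0.82 + 0.38×0.84×0.18 + 0.49×0.16×0.82 + 0.63×0.16×0.18 = 0.167440
Posterior = 0.082432 / 0.167440 ≈ 0.4923

With the extra evidence:
Numerator (weight on configurations with sector-wide selloff): 0.63*0.16 = 0.100800
Normalizer over all consistent configurations: 0.38*0.84 + 0.63*0.16 = 0.420000
P(sector-wide selloff | price drop, poor earnings report) = 0.100800/0.420000 ≈ 0.2400

Pr(sector-wide selloff | price drop) ≈ 0.4923; Pr(sector-wide selloff | price drop, poor earnings report) ≈ 0.2400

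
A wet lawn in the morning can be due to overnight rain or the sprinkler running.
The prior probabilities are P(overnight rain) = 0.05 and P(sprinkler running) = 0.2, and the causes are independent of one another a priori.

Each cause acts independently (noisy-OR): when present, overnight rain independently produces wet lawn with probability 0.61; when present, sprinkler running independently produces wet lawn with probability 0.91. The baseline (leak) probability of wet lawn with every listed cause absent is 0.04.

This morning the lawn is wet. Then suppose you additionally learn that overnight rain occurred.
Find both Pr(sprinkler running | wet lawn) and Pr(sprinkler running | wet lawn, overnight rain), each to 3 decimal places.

Pr(sprinkler running | wet lawn) ≈ 0.768; Pr(sprinkler running | wet lawn, overnight rain) ≈ 0.279

Under noisy-OR, P(wet lawn | causes) = 1 − (1−0.04)·∏(1−qᵢ) over the active causes.
Numerator (weight on configurations with sprinkler running): 0.173584 + 0.009663 = 0.183247
The normalizing constant is 0.04×0.95×0.8 + 0.9136×0.95×0.2 + 0.6256×0.05×0.8 + 0.966304×0.05×0.2 = 0.238671
Posterior = 0.183247 / 0.238671 ≈ 0.768

Now also conditioning on overnight rain=true:
P(wet lawn | overnight rain) = 0.6256·0.8 + 0.966304·0.2 = 0.500480 + 0.193261 = 0.693741
The sprinkler running-present share is 0.966304·0.2 = 0.193261.
P(sprinkler running | wet lawn, overnight rain) = 0.193261 / 0.693741 ≈ 0.279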